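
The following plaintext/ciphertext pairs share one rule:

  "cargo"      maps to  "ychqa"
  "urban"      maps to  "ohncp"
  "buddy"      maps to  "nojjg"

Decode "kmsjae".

wisdom

c(2)→y(24) and a(0)→c(2) fit y≡11x+2 (mod 26); the inverse of 11 mod 26 is 19. This is an affine cipher: with a=0,…,z=25, each position x becomes (11x+2) mod 26.
Undoing it on kmsjae: k(10)→19·(10−2)≡22=w; m(12)→19·(12−2)≡8=i; s(18)→19·(18−2)≡18=s; j(9)→19·(9−2)≡3=d; a(0)→19·(0−2)≡14=o; e(4)→19·(4−2)≡12=m (all mod 26).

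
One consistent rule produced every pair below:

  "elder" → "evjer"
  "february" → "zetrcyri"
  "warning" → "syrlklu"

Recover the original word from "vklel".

linen

e(4)→e(4) and l(11)→v(21) fit y≡21x+24 (mod 26); the inverse of 21 mod 26 is 5. Treating letters as 0–25, the rule is x ↦ 21x + 24 (mod 26).
Reversing it on vklel: v(21)→5·(21−24)≡11=l; k(10)→5·(10−24)≡8=i; l(11)→5·(11−24)≡13=n; e(4)→5·(4−24)≡4=e; l(11)→5·(11−24)≡13=n (all mod 26).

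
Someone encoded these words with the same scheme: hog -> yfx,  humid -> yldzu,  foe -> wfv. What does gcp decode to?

ply

Compare letters: h→y is +17, o→f is +17, g→x is +17 — a constant shift. Each letter is shifted forward by 17 in the alphabet (a Caesar shift of +17).
Decoding gcp: g−17=p, c−17=l, p−17=y.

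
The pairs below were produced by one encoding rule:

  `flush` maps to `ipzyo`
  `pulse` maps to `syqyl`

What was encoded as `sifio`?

peach

Letter i (0-indexed) is shifted by i+3, so successive shifts are 3, 4, 5, ….
Decoding sifio: s−3=p, i−4=e, f−5=a, i−6=c, o−7=h.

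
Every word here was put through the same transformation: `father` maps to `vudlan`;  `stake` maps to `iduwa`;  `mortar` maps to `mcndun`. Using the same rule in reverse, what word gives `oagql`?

weigh

f(5)→v(21) and a(0)→u(20) fit y≡21x+20 (mod 26); the inverse of 21 mod 26 is 5. Each letter's alphabet position (a=0..z=25) is mapped through 21·x+20 mod 26 — an affine cipher.
Decoding oagql: o(14)→5·(14−20)≡22=w; a(0)→5·(0−20)≡4=e; g(6)→5·(6−20)≡8=i; q(16)→5·(16−20)≡6=g; l(11)→5·(11−20)≡7=h (all mod 26).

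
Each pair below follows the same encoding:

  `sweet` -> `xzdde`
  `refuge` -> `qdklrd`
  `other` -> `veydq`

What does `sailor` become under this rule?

xbfavq

s(18)→x(23) and w(22)→z(25) fit y≡7x+1 (mod 26); the inverse of 7 mod 26 is 15. This is an affine cipher: with a=0,…,z=25, each position x becomes (7x+1) mod 26.
On sailor: s(18)→7·18+1≡23=x; a(0)→7·0+1≡1=b; i(8)→7·8+1≡5=f; l(11)→7·11+1≡0=a; o(14)→7·14+1≡21=v; r(17)→7·17+1≡16=q (all mod 26).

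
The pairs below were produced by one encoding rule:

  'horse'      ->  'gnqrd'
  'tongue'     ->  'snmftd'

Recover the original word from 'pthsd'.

Compare letters: h→g is +25, o→n is +25, r→q is +25 — a constant shift. Every letter moves 25 places later in the alphabet, wrapping around z→a.
Decoding pthsd: p−25=q, t−25=u, h−25=i, s−25=t, d−25=e.

quite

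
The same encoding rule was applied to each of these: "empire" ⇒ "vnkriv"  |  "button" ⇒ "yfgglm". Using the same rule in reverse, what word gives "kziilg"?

parrot

Each pair mirrors across the alphabet (e↔v, m↔n, p↔k): positions sum to 25. This is the alphabet-reversal cipher (Atbash): a becomes z, b becomes y, etc.
Undoing it on kziilg: k↔p, z↔a, i↔r, i↔r, l↔o, g↔t.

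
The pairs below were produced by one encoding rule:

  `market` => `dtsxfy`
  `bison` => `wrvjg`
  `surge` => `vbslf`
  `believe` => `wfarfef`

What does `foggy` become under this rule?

ijlln

m(12)→d(3) and a(0)→t(19) fit y≡3x+19 (mod 26); the inverse of 3 mod 26 is 9. Treating letters as 0–25, the rule is x ↦ 3x + 19 (mod 26).
Applying it to foggy: f(5)→3·5+19≡8=i; o(14)→3·14+19≡9=j; g(6)→3·6+19≡11=l; g(6)→3·6+19≡11=l; y(24)→3·24+19≡13=n (all mod 26).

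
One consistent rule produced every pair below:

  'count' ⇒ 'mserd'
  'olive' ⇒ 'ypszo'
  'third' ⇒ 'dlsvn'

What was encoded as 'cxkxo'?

state

Shifts by position in count: pos 0: c→m (+10), pos 1: o→s (+4), pos 2: u→e (+10), pos 3: n→r (+4) — repeating every 2. The shifts repeat in a cycle of length 2: positions 0,1,… shift by +10, +4, then the pattern repeats.
Reversing it on cxkxo: c−10=s, x−4=t, k−10=a, x−4=t, o−10=e.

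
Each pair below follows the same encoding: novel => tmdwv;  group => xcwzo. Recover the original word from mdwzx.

The word is reversed, then every letter is shifted forward by 8.
Reversing it on mdwzx: shift back: m−8=e, d−8=v, w−8=o, z−8=r, x−8=p → evorp; then reverse → prove.

prove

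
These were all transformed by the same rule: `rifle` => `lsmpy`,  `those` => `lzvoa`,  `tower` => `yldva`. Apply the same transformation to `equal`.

The output letters match the input read backwards, each shifted +7: rifle reversed is elfir. The word is reversed, then every letter is shifted forward by 7.
For equal: reverse → lauqe; then shift: l+7=s, a+7=h, u+7=b, q+7=x, e+7=l.

shbxl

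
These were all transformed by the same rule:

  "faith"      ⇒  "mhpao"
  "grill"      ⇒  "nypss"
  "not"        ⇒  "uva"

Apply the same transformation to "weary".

This is a Caesar cipher with shift 7.
On weary: w+7=d, e+7=l, a+7=h, r+7=y, y+7=f.

dlhyf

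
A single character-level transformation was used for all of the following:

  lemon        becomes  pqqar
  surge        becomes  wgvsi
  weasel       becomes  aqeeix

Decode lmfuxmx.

Shifts by position in lemon: pos 0: l→p (+4), pos 1: e→q (+12), pos 2: m→q (+4), pos 3: o→a (+12) — repeating every 2. A repeating key of period 2 is used — shifts +4, +12 over and over.
Reversing it on lmfuxmx: l−4=h, m−12=a, f−4=b, u−12=i, x−4=t, m−12=a, x−4=t.

habitat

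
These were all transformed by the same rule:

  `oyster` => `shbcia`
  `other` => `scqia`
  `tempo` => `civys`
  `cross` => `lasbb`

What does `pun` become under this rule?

The rule splits by letter class: vowels +4, consonants +9.
For pun: p(cons)+9=y, u(vowel)+4=y, n(cons)+9=w.

yyw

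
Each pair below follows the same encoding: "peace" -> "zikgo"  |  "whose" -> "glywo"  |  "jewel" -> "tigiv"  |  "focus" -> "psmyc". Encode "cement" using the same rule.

Shifts by position in peace: pos 0: p→z (+10), pos 1: e→i (+4), pos 2: a→k (+10), pos 3: c→g (+4) — repeating every 2. It's a Vigenère-style cipher with numeric key [10,4]: position i shifts by key[i mod 2].
For cement: c+10=m, e+4=i, m+10=w, e+4=i, n+10=x, t+4=x.

miwixx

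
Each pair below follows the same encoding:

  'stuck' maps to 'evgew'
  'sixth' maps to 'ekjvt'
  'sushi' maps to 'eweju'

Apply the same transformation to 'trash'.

Shifts by position in stuck: pos 0: s→e (+12), pos 1: t→v (+2), pos 2: u→g (+12), pos 3: c→e (+2) — repeating every 2. A repeating key of period 2 is used — shifts +12, +2 over and over.
Applying it to trash: t+12=f, r+2=t, a+12=m, s+2=u, h+12=t.

ftmut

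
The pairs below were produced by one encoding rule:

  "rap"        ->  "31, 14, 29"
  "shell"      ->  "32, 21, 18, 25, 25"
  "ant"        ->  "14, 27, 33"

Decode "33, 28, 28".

r is letter #18 and maps to 31: an offset of 13. Each letter is replaced by its alphabet position (a=1..z=26) + 13.
Reversing it on 33, 28, 28: 33→(33−13)÷1=20=t, 28→(28−13)÷1=15=o, 28→(28−13)÷1=15=o.

too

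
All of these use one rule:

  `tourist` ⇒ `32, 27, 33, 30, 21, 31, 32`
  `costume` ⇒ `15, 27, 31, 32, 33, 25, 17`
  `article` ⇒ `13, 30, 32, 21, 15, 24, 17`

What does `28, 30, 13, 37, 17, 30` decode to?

prayer

t is letter #20 and maps to 32: an offset of 12. Each letter is replaced by its alphabet position (a=1..z=26) + 12.
Undoing it on 28, 30, 13, 37, 17, 30: 28→(28−12)÷1=16=p, 30→(30−12)÷1=18=r, 13→(13−12)÷1=1=a, 37→(37−12)÷1=25=y, 17→(17−12)÷1=5=e, 30→(30−12)÷1=18=r.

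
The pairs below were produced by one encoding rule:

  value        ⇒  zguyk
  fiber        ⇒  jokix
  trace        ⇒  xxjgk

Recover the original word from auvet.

woman

Shifts by position in value: pos 0: v→z (+4), pos 1: a→g (+6), pos 2: l→u (+9), pos 3: u→y (+4), pos 4: e→k (+6) — repeating every 3. It's a Vigenère-style cipher with numeric key [4,6,9]: position i shifts by key[i mod 3].
Undoing it on auvet: a−4=w, u−6=o, v−9=m, e−4=a, t−6=n.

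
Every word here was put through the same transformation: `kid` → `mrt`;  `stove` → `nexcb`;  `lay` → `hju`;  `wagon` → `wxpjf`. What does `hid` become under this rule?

mrq

Read the word backwards and shift each letter +9.
On hid: reverse → dih; then shift: d+9=m, i+9=r, h+9=q.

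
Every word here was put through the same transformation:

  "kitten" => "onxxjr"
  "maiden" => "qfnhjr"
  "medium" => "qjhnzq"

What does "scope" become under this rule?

The shift depends on letter class: consonant k→o is +4, but vowel i→n is +5. The rule splits by letter class: vowels +5, consonants +4.
Applying it to scope: s(cons)+4=w, c(cons)+4=g, o(vowel)+5=t, p(cons)+4=t, e(vowel)+5=j.

wgttj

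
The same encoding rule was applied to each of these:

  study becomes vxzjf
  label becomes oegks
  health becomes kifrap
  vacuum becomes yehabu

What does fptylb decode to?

closet

In study: s→v is +3, t→x is +4, u→z is +5, d→j is +6 — the shift increases by 1 each position. The shift increases by 1 at each position, starting from +3: 3, 4, 5, ….
Reversing it on fptylb: f−3=c, p−4=l, t−5=o, y−6=s, l−7=e, b−8=t.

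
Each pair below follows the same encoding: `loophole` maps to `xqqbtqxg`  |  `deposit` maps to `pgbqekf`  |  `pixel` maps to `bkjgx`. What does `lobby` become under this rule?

The shift depends on letter class: consonant l→x is +12, but vowel o→q is +2. The rule splits by letter class: vowels +2, consonants +12.
For lobby: l(cons)+12=x, o(vowel)+2=q, b(cons)+12=n, b(cons)+12=n, y(cons)+12=k.

xqnnk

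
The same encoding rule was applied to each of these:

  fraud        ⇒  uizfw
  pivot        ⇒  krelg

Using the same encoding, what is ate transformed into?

zgv

Each pair mirrors across the alphabet (f↔u, r↔i, a↔z): positions sum to 25. Each letter is replaced by its mirror in the alphabet: a↔z, b↔y, c↔x, and so on (the Atbash cipher).
Applying it to ate: a↔z, t↔g, e↔v.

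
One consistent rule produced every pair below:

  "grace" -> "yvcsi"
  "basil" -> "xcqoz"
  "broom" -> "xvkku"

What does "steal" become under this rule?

qlicz

g(6)→y(24) and r(17)→v(21) fit y≡21x+2 (mod 26); the inverse of 21 mod 26 is 5. Each letter's alphabet position (a=0..z=25) is mapped through 21·x+2 mod 26 — an affine cipher.
On steal: s(18)→21·18+2≡16=q; t(19)→21·19+2≡11=l; e(4)→21·4+2≡8=i; a(0)→21·0+2≡2=c; l(11)→21·11+2≡25=z (all mod 26).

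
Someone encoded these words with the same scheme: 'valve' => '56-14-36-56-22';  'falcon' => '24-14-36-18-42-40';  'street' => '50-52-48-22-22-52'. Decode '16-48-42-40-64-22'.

v(#22)→56 and a(#1)→14: differences scale by 2, so n = 2·pos + 12. The formula is n = 2×(alphabet index, a=1) + 12.
Reversing it on 16-48-42-40-64-22: 16→(16−12)÷2=2=b, 48→(48−12)÷2=18=r, 42→(42−12)÷2=15=o, 40→(40−12)÷2=14=n, 64→(64−12)÷2=26=z, 22→(22−12)÷2=5=e.

bronze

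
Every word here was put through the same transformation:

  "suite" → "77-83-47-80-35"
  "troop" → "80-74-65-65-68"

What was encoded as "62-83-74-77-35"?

nurse

s(#19)→77 and u(#21)→83: differences scale by 3, so n = 3·pos + 20. The formula is n = 3×(alphabet index, a=1) + 20.
Reversing it on 62-83-74-77-35: 62→(62−20)÷3=14=n, 83→(83−20)÷3=21=u, 74→(74−20)÷3=18=r, 77→(77−20)÷3=19=s, 35→(35−20)÷3=5=e.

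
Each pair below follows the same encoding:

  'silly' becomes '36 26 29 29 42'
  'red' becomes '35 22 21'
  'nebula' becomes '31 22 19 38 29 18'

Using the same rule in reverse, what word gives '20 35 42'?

Each letter is replaced by its alphabet position (a=1..z=26) + 17.
Decoding 20 35 42: 20→(20−17)÷1=3=c, 35→(35−17)÷1=18=r, 42→(42−17)÷1=25=y.

cry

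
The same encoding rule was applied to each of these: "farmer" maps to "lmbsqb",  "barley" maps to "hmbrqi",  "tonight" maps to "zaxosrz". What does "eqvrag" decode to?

Shifts by position in farmer: pos 0: f→l (+6), pos 1: a→m (+12), pos 2: r→b (+10), pos 3: m→s (+6), pos 4: e→q (+12), pos 5: r→b (+10) — repeating every 3. It's a Vigenère-style cipher with numeric key [6,12,10]: position i shifts by key[i mod 3].
Undoing it on eqvrag: e−6=y, q−12=e, v−10=l, r−6=l, a−12=o, g−10=w.

yellow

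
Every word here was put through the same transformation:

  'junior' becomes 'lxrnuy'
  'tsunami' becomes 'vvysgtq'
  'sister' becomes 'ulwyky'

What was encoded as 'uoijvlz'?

In junior: j→l is +2, u→x is +3, n→r is +4, i→n is +5 — the shift increases by 1 each position. The shift increases by 1 at each position, starting from +2: 2, 3, 4, ….
Undoing it on uoijvlz: u−2=s, o−3=l, i−4=e, j−5=e, v−6=p, l−7=e, z−8=r.

sleeper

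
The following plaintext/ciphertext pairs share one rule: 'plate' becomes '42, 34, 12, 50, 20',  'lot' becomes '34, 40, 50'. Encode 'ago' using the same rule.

p(#16)→42 and l(#12)→34: differences scale by 2, so n = 2·pos + 10. Each letter becomes 2×(its alphabet position, a=1..z=26) + 10.
On ago: a=1→12, g=7→24, o=15→40.

12, 24, 40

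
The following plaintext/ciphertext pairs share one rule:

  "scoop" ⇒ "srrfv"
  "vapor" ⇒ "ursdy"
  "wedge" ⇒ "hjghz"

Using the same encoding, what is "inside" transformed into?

The output letters match the input read backwards, each shifted +3: scoop reversed is poocs. Read the word backwards and shift each letter +3.
On inside: reverse → edisni; then shift: e+3=h, d+3=g, i+3=l, s+3=v, n+3=q, i+3=l.

hglvql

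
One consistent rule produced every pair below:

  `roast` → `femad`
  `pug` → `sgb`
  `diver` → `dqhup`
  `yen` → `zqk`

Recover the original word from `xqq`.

The word is reversed, then every letter is shifted forward by 12.
Decoding xqq: shift back: x−12=l, q−12=e, q−12=e → lee; then reverse → eel.

eel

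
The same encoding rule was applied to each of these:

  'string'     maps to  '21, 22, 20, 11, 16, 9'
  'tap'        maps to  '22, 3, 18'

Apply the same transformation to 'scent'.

21, 5, 7, 16, 22

s is letter #19 and maps to 21: an offset of 2. Letters become their 1-based position plus 2 (so a→3, b→4, …).
For scent: s=19→21, c=3→5, e=5→7, n=14→16, t=20→22.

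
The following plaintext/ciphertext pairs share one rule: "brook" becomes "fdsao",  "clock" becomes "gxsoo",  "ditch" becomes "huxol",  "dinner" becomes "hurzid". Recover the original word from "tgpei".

Shifts by position in brook: pos 0: b→f (+4), pos 1: r→d (+12), pos 2: o→s (+4), pos 3: o→a (+12) — repeating every 2. The shifts repeat in a cycle of length 2: positions 0,1,… shift by +4, +12, then the pattern repeats.
Undoing it on tgpei: t−4=p, g−12=u, p−4=l, e−12=s, i−4=e.

pulse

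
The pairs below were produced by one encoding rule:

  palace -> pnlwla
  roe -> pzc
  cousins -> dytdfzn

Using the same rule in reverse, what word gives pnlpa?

peace

Two steps: reverse the string, then apply a Caesar shift of +11.
Reversing it on pnlpa: shift back: p−11=e, n−11=c, l−11=a, p−11=e, a−11=p → ecaep; then reverse → peace.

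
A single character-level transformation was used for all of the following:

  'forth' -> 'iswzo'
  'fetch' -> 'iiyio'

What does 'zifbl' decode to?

weave

Each letter shifts forward by (position + 3), i.e. 3, 4, 5, … — the shift grows by one for each successive letter.
Undoing it on zifbl: z−3=w, i−4=e, f−5=a, b−6=v, l−7=e.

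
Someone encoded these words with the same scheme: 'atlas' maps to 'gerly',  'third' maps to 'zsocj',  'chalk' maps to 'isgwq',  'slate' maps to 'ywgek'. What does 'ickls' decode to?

Shifts by position in atlas: pos 0: a→g (+6), pos 1: t→e (+11), pos 2: l→r (+6), pos 3: a→l (+11) — repeating every 2. It's a Vigenère-style cipher with numeric key [6,11]: position i shifts by key[i mod 2].
Decoding ickls: i−6=c, c−11=r, k−6=e, l−11=a, s−6=m.

cream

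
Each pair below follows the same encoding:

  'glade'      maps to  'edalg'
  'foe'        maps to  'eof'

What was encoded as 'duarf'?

fraud

The output letters match the input read backwards: glade reversed is edalg. It's just the letters in reverse order.
Reversing it on duarf: then reverse → fraud.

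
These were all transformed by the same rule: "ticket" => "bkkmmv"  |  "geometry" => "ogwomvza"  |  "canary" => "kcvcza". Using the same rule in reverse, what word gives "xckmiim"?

Shifts by position in ticket: pos 0: t→b (+8), pos 1: i→k (+2), pos 2: c→k (+8), pos 3: k→m (+2) — repeating every 2. A repeating key of period 2 is used — shifts +8, +2 over and over.
Reversing it on xckmiim: x−8=p, c−2=a, k−8=c, m−2=k, i−8=a, i−2=g, m−8=e.

package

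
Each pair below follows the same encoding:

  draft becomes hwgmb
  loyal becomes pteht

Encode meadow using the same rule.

In draft: d→h is +4, r→w is +5, a→g is +6, f→m is +7 — the shift increases by 1 each position. Each letter shifts forward by (position + 4), i.e. 4, 5, 6, … — the shift grows by one for each successive letter.
On meadow: m+4=q, e+5=j, a+6=g, d+7=k, o+8=w, w+9=f.

qjgkwf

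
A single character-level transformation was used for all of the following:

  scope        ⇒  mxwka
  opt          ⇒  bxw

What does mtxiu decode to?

The output letters match the input read backwards, each shifted +8: scope reversed is epocs. Read the word backwards and shift each letter +8.
Undoing it on mtxiu: shift back: m−8=e, t−8=l, x−8=p, i−8=a, u−8=m → elpam; then reverse → maple.

maple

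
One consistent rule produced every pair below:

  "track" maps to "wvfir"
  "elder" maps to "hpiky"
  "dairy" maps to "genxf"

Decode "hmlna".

In track: t→w is +3, r→v is +4, a→f is +5, c→i is +6 — the shift increases by 1 each position. Each letter shifts forward by (position + 3), i.e. 3, 4, 5, … — the shift grows by one for each successive letter.
Decoding hmlna: h−3=e, m−4=i, l−5=g, n−6=h, a−7=t.

eight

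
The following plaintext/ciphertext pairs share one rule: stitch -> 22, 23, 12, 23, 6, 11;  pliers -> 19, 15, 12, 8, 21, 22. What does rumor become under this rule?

21, 24, 16, 18, 21

Each letter is replaced by its alphabet position (a=1..z=26) + 3.
Applying it to rumor: r=18→21, u=21→24, m=13→16, o=15→18, r=18→21.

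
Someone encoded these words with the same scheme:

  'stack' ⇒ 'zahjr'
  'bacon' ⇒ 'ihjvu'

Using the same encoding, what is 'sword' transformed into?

Compare letters: s→z is +7, t→a is +7, a→h is +7 — a constant shift. Every letter moves 7 places later in the alphabet, wrapping around z→a.
Applying it to sword: s+7=z, w+7=d, o+7=v, r+7=y, d+7=k.

zdvyk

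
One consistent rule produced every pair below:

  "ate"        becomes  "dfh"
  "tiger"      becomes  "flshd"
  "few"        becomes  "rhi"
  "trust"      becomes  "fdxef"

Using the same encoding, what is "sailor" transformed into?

edlxrd

The shift depends on letter class: consonant t→f is +12, but vowel a→d is +3. The rule splits by letter class: vowels +3, consonants +12.
Applying it to sailor: s(cons)+12=e, a(vowel)+3=d, i(vowel)+3=l, l(cons)+12=x, o(vowel)+3=r, r(cons)+12=d.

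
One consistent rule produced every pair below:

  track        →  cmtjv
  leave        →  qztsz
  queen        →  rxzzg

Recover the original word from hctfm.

stair

t(19)→c(2) and r(17)→m(12) fit y≡21x+19 (mod 26); the inverse of 21 mod 26 is 5. Each letter's alphabet position (a=0..z=25) is mapped through 21·x+19 mod 26 — an affine cipher.
Reversing it on hctfm: h(7)→5·(7−19)≡18=s; c(2)→5·(2−19)≡19=t; t(19)→5·(19−19)≡0=a; f(5)→5·(5−19)≡8=i; m(12)→5·(12−19)≡17=r (all mod 26).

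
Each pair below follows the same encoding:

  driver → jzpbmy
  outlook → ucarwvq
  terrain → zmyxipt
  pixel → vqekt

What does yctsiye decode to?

summary

A repeating key of period 3 is used — shifts +6, +8, +7 over and over.
Undoing it on yctsiye: y−6=s, c−8=u, t−7=m, s−6=m, i−8=a, y−7=r, e−6=y.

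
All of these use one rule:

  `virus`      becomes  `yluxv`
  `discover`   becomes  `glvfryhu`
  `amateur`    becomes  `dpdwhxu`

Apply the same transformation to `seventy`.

It's a constant shift of +3 (ROT3).
On seventy: s+3=v, e+3=h, v+3=y, e+3=h, n+3=q, t+3=w, y+3=b.

vhyhqwb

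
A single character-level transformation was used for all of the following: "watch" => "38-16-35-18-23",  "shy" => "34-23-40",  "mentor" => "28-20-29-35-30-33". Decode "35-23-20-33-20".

w is letter #23 and maps to 38: an offset of 15. The number is (letter's place in the alphabet, a=1) + 15.
Undoing it on 35-23-20-33-20: 35→(35−15)÷1=20=t, 23→(23−15)÷1=8=h, 20→(20−15)÷1=5=e, 33→(33−15)÷1=18=r, 20→(20−15)÷1=5=e.

there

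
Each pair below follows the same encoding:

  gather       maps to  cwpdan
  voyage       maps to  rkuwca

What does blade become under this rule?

xhwza

Compare letters: g→c is +22, a→w is +22, t→p is +22 — a constant shift. It's a constant shift of +22 (ROT22).
Applying it to blade: b+22=x, l+22=h, a+22=w, d+22=z, e+22=a.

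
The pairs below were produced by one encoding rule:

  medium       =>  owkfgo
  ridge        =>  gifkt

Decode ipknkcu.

sailing

The word is reversed, then every letter is shifted forward by 2.
Undoing it on ipknkcu: shift back: i−2=g, p−2=n, k−2=i, n−2=l, k−2=i, c−2=a, u−2=s → gnilias; then reverse → sailing.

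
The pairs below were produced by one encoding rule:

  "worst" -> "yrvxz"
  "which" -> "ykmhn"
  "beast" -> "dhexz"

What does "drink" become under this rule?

Letter i (0-indexed) is shifted by i+2, so successive shifts are 2, 3, 4, ….
For drink: d+2=f, r+3=u, i+4=m, n+5=s, k+6=q.

fumsq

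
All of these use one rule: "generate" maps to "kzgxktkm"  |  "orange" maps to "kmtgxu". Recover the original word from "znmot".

Read the word backwards and shift each letter +6.
Reversing it on znmot: shift back: z−6=t, n−6=h, m−6=g, o−6=i, t−6=n → thgin; then reverse → night.

night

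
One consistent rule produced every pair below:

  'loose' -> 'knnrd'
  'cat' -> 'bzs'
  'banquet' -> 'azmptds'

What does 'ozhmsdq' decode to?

Compare letters: l→k is +25, o→n is +25, o→n is +25 — a constant shift. Every letter moves 25 places later in the alphabet, wrapping around z→a.
Reversing it on ozhmsdq: o−25=p, z−25=a, h−25=i, m−25=n, s−25=t, d−25=e, q−25=r.

painter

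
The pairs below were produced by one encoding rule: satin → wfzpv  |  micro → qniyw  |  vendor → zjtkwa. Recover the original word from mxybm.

issue

In satin: s→w is +4, a→f is +5, t→z is +6, i→p is +7 — the shift increases by 1 each position. Each letter shifts forward by (position + 4), i.e. 4, 5, 6, … — the shift grows by one for each successive letter.
Reversing it on mxybm: m−4=i, x−5=s, y−6=s, b−7=u, m−8=e.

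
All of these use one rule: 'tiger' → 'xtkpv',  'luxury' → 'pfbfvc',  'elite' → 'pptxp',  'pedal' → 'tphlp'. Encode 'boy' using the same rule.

The shift depends on letter class: consonant t→x is +4, but vowel i→t is +11. The rule splits by letter class: vowels +11, consonants +4.
For boy: b(cons)+4=f, o(vowel)+11=z, y(cons)+4=c.

fzc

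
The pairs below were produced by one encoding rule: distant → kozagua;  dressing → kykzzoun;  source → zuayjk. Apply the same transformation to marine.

tgyouk

The shift depends on letter class: consonant d→k is +7, but vowel i→o is +6. Vowels shift forward by 6 and consonants shift forward by 7.
Applying it to marine: m(cons)+7=t, a(vowel)+6=g, r(cons)+7=y, i(vowel)+6=o, n(cons)+7=u, e(vowel)+6=k.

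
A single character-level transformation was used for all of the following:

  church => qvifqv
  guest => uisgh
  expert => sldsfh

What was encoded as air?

Compare letters: c→q is +14, h→v is +14, u→i is +14 — a constant shift. This is a Caesar cipher with shift 14.
Reversing it on air: a−14=m, i−14=u, r−14=d.

mud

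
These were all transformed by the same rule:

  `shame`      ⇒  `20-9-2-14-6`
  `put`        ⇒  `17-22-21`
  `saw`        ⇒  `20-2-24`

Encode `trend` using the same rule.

21-19-6-15-5

s is letter #19 and maps to 20: an offset of 1. Letters become their 1-based position plus 1 (so a→2, b→3, …).
For trend: t=20→21, r=18→19, e=5→6, n=14→15, d=4→5.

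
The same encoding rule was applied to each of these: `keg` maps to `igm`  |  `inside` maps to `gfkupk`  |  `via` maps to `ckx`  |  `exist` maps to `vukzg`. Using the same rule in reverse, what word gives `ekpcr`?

panic

The output letters match the input read backwards, each shifted +2: keg reversed is gek. Read the word backwards and shift each letter +2.
Reversing it on ekpcr: shift back: e−2=c, k−2=i, p−2=n, c−2=a, r−2=p → cinap; then reverse → panic.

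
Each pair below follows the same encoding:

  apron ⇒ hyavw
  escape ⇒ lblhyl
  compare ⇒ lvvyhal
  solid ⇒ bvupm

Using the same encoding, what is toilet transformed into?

cvpulc

The shift depends on letter class: consonant p→y is +9, but vowel a→h is +7. Vowels shift forward by 7 and consonants shift forward by 9.
On toilet: t(cons)+9=c, o(vowel)+7=v, i(vowel)+7=p, l(cons)+9=u, e(vowel)+7=l, t(cons)+9=c.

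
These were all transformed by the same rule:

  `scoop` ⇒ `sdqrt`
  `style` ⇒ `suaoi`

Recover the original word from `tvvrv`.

In scoop: s→s is +0, c→d is +1, o→q is +2, o→r is +3 — the shift increases by 1 each position. Letter i (0-indexed) is shifted by i+0, so successive shifts are 0, 1, 2, ….
Undoing it on tvvrv: t−0=t, v−1=u, v−2=t, r−3=o, v−4=r.

tutor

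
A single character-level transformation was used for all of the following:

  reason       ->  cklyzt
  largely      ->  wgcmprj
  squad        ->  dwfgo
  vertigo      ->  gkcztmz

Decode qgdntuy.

fashion

Shifts by position in reason: pos 0: r→c (+11), pos 1: e→k (+6), pos 2: a→l (+11), pos 3: s→y (+6) — repeating every 2. It's a Vigenère-style cipher with numeric key [11,6]: position i shifts by key[i mod 2].
Undoing it on qgdntuy: q−11=f, g−6=a, d−11=s, n−6=h, t−11=i, u−6=o, y−11=n.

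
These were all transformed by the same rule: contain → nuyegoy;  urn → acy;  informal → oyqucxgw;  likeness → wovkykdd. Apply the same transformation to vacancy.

ggngynj

The shift depends on letter class: consonant c→n is +11, but vowel o→u is +6. The rule splits by letter class: vowels +6, consonants +11.
Applying it to vacancy: v(cons)+11=g, a(vowel)+6=g, c(cons)+11=n, a(vowel)+6=g, n(cons)+11=y, c(cons)+11=n, y(cons)+11=j.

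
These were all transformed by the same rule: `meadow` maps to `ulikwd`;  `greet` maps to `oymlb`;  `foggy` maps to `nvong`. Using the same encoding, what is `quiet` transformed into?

Shifts by position in meadow: pos 0: m→u (+8), pos 1: e→l (+7), pos 2: a→i (+8), pos 3: d→k (+7) — repeating every 2. The shifts repeat in a cycle of length 2: positions 0,1,… shift by +8, +7, then the pattern repeats.
For quiet: q+8=y, u+7=b, i+8=q, e+7=l, t+8=b.

ybqlb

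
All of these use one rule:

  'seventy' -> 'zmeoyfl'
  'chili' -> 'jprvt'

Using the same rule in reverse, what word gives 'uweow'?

In seventy: s→z is +7, e→m is +8, v→e is +9, e→o is +10 — the shift increases by 1 each position. The shift increases by 1 at each position, starting from +7: 7, 8, 9, ….
Reversing it on uweow: u−7=n, w−8=o, e−9=v, o−10=e, w−11=l.

novel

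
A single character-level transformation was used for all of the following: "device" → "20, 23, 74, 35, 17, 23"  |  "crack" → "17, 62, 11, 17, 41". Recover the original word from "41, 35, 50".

kin

The formula is n = 3×(alphabet index, a=1) + 8.
Undoing it on 41, 35, 50: 41→(41−8)÷3=11=k, 35→(35−8)÷3=9=i, 50→(50−8)÷3=14=n.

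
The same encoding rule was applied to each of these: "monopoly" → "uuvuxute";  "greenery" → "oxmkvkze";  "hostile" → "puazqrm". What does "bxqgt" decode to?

Shifts by position in monopoly: pos 0: m→u (+8), pos 1: o→u (+6), pos 2: n→v (+8), pos 3: o→u (+6) — repeating every 2. The shifts repeat in a cycle of length 2: positions 0,1,… shift by +8, +6, then the pattern repeats.
Decoding bxqgt: b−8=t, x−6=r, q−8=i, g−6=a, t−8=l.

trial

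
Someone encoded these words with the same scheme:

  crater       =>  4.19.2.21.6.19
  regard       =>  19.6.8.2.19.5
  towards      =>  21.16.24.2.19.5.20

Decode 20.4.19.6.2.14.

scream

c is letter #3 and maps to 4: an offset of 1. The number is (letter's place in the alphabet, a=1) + 1.
Undoing it on 20.4.19.6.2.14: 20→(20−1)÷1=19=s, 4→(4−1)÷1=3=c, 19→(19−1)÷1=18=r, 6→(6−1)÷1=5=e, 2→(2−1)÷1=1=a, 14→(14−1)÷1=13=m.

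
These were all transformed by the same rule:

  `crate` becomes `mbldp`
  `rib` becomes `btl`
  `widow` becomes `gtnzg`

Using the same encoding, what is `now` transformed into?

xzg

The rule splits by letter class: vowels +11, consonants +10.
On now: n(cons)+10=x, o(vowel)+11=z, w(cons)+10=g.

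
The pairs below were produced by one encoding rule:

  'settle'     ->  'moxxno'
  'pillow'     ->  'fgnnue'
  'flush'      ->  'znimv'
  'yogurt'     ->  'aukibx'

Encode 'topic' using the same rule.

Each letter's alphabet position (a=0..z=25) is mapped through 11·x+22 mod 26 — an affine cipher.
For topic: t(19)→11·19+22≡23=x; o(14)→11·14+22≡20=u; p(15)→11·15+22≡5=f; i(8)→11·8+22≡6=g; c(2)→11·2+22≡18=s (all mod 26).

xufgs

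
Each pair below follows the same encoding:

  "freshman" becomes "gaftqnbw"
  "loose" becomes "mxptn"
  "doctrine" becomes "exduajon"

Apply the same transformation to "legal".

Shifts by position in freshman: pos 0: f→g (+1), pos 1: r→a (+9), pos 2: e→f (+1), pos 3: s→t (+1), pos 4: h→q (+9), pos 5: m→n (+1) — repeating every 3. It's a Vigenère-style cipher with numeric key [1,9,1]: position i shifts by key[i mod 3].
For legal: l+1=m, e+9=n, g+1=h, a+1=b, l+9=u.

mnhbu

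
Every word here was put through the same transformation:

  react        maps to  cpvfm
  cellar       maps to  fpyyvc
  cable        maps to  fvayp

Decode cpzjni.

r(17)→c(2) and e(4)→p(15) fit y≡5x+21 (mod 26); the inverse of 5 mod 26 is 21. This is an affine cipher: with a=0,…,z=25, each position x becomes (5x+21) mod 26.
Undoing it on cpzjni: c(2)→21·(2−21)≡17=r; p(15)→21·(15−21)≡4=e; z(25)→21·(25−21)≡6=g; j(9)→21·(9−21)≡8=i; n(13)→21·(13−21)≡14=o; i(8)→21·(8−21)≡13=n (all mod 26).

region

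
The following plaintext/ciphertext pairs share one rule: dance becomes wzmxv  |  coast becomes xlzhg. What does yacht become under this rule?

bzxsg

Each letter is replaced by its mirror in the alphabet: a↔z, b↔y, c↔x, and so on (the Atbash cipher).
For yacht: y↔b, a↔z, c↔x, h↔s, t↔g.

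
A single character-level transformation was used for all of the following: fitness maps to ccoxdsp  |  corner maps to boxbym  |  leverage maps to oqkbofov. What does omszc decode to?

Read the word backwards and shift each letter +10.
Undoing it on omszc: shift back: o−10=e, m−10=c, s−10=i, z−10=p, c−10=s → ecips; then reverse → spice.

spice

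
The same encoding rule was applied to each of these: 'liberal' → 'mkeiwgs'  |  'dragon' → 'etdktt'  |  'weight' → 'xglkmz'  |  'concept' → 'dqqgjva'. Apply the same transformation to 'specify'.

Each letter shifts forward by (position + 1), i.e. 1, 2, 3, … — the shift grows by one for each successive letter.
On specify: s+1=t, p+2=r, e+3=h, c+4=g, i+5=n, f+6=l, y+7=f.

trhgnlf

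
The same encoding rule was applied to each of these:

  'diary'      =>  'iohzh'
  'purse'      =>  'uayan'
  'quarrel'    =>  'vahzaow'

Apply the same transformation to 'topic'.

In diary: d→i is +5, i→o is +6, a→h is +7, r→z is +8 — the shift increases by 1 each position. The shift increases by 1 at each position, starting from +5: 5, 6, 7, ….
Applying it to topic: t+5=y, o+6=u, p+7=w, i+8=q, c+9=l.

yuwql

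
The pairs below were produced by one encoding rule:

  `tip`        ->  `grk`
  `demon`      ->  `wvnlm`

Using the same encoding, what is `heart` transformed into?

svzig

This is the alphabet-reversal cipher (Atbash): a becomes z, b becomes y, etc.
For heart: h↔s, e↔v, a↔z, r↔i, t↔g.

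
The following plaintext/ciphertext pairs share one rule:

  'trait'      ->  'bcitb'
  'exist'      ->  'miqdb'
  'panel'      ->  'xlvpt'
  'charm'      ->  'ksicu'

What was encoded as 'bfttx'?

tulip

Shifts by position in trait: pos 0: t→b (+8), pos 1: r→c (+11), pos 2: a→i (+8), pos 3: i→t (+11) — repeating every 2. It's a Vigenère-style cipher with numeric key [8,11]: position i shifts by key[i mod 2].
Reversing it on bfttx: b−8=t, f−11=u, t−8=l, t−11=i, x−8=p.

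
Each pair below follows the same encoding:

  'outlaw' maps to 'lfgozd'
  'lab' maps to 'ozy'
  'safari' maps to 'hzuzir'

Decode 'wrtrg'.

digit

This is the alphabet-reversal cipher (Atbash): a becomes z, b becomes y, etc.
Undoing it on wrtrg: w↔d, r↔i, t↔g, r↔i, g↔t.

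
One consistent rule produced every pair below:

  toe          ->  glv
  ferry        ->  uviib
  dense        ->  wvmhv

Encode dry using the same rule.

wib

Each pair mirrors across the alphabet (t↔g, o↔l, e↔v): positions sum to 25. Letters are reflected about the middle of the alphabet (position → 25−position): Atbash.
On dry: d↔w, r↔i, y↔b.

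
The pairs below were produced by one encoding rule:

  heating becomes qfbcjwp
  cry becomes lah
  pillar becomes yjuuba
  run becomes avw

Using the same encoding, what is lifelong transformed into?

Two shifts are in play — +1 for a/e/i/o/u, +9 for every other letter.
On lifelong: l(cons)+9=u, i(vowel)+1=j, f(cons)+9=o, e(vowel)+1=f, l(cons)+9=u, o(vowel)+1=p, n(cons)+9=w, g(cons)+9=p.

ujofupwp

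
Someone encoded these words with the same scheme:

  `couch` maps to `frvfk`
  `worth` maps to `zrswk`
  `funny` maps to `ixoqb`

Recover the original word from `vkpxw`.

shout

Shifts by position in couch: pos 0: c→f (+3), pos 1: o→r (+3), pos 2: u→v (+1), pos 3: c→f (+3), pos 4: h→k (+3) — repeating every 3. The shifts repeat in a cycle of length 3: positions 0,1,… shift by +3, +3, +1, then the pattern repeats.
Reversing it on vkpxw: v−3=s, k−3=h, p−1=o, x−3=u, w−3=t.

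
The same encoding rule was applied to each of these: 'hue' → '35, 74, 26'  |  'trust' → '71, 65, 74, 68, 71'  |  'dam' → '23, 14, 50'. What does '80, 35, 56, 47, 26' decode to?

h(#8)→35 and u(#21)→74: differences scale by 3, so n = 3·pos + 11. Each letter becomes 3×(its alphabet position, a=1..z=26) + 11.
Undoing it on 80, 35, 56, 47, 26: 80→(80−11)÷3=23=w, 35→(35−11)÷3=8=h, 56→(56−11)÷3=15=o, 47→(47−11)÷3=12=l, 26→(26−11)÷3=5=e.

whole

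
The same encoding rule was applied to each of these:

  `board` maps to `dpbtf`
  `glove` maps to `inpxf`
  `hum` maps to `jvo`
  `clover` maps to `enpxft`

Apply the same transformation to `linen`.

njpfp

Vowels shift forward by 1 and consonants shift forward by 2.
On linen: l(cons)+2=n, i(vowel)+1=j, n(cons)+2=p, e(vowel)+1=f, n(cons)+2=p.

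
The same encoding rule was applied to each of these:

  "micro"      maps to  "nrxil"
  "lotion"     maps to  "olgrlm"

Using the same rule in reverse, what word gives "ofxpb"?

lucky

Each pair mirrors across the alphabet (m↔n, i↔r, c↔x): positions sum to 25. Each letter is replaced by its mirror in the alphabet: a↔z, b↔y, c↔x, and so on (the Atbash cipher).
Reversing it on ofxpb: o↔l, f↔u, x↔c, p↔k, b↔y.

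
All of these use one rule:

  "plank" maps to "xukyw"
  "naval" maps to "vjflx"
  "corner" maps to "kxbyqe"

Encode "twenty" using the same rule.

In plank: p→x is +8, l→u is +9, a→k is +10, n→y is +11 — the shift increases by 1 each position. Each letter shifts forward by (position + 8), i.e. 8, 9, 10, … — the shift grows by one for each successive letter.
Applying it to twenty: t+8=b, w+9=f, e+10=o, n+11=y, t+12=f, y+13=l.

bfoyfl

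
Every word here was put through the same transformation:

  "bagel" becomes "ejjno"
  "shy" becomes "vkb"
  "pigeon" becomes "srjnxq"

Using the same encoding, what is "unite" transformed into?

The shift depends on letter class: consonant b→e is +3, but vowel a→j is +9. Two shifts are in play — +9 for a/e/i/o/u, +3 for every other letter.
For unite: u(vowel)+9=d, n(cons)+3=q, i(vowel)+9=r, t(cons)+3=w, e(vowel)+9=n.

dqrwn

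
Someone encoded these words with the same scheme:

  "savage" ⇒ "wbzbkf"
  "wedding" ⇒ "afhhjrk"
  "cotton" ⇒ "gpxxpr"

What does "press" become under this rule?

tvfww

The rule splits by letter class: vowels +1, consonants +4.
Applying it to press: p(cons)+4=t, r(cons)+4=v, e(vowel)+1=f, s(cons)+4=w, s(cons)+4=w.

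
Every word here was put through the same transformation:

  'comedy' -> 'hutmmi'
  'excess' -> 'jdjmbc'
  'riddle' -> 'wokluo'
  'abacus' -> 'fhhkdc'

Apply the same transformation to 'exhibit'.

jdoqkse

In comedy: c→h is +5, o→u is +6, m→t is +7, e→m is +8 — the shift increases by 1 each position. Letter i (0-indexed) is shifted by i+5, so successive shifts are 5, 6, 7, ….
On exhibit: e+5=j, x+6=d, h+7=o, i+8=q, b+9=k, i+10=s, t+11=e.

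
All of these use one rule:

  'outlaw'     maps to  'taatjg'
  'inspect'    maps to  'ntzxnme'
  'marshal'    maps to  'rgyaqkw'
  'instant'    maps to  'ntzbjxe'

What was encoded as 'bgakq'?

In outlaw: o→t is +5, u→a is +6, t→a is +7, l→t is +8 — the shift increases by 1 each position. Letter i (0-indexed) is shifted by i+5, so successive shifts are 5, 6, 7, ….
Undoing it on bgakq: b−5=w, g−6=a, a−7=t, k−8=c, q−9=h.

watch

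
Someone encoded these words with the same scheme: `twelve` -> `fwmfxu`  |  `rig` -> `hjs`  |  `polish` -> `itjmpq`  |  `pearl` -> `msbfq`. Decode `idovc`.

The output letters match the input read backwards, each shifted +1: twelve reversed is evlewt. Two steps: reverse the string, then apply a Caesar shift of +1.
Undoing it on idovc: shift back: i−1=h, d−1=c, o−1=n, v−1=u, c−1=b → hcnub; then reverse → bunch.

bunch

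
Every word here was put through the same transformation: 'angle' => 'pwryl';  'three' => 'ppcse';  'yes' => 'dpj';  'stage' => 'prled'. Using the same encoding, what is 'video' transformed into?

zpotg

Two steps: reverse the string, then apply a Caesar shift of +11.
Applying it to video: reverse → oediv; then shift: o+11=z, e+11=p, d+11=o, i+11=t, v+11=g.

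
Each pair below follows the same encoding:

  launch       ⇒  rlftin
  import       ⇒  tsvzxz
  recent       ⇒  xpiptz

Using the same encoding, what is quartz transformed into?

The shift depends on letter class: consonant l→r is +6, but vowel a→l is +11. The rule splits by letter class: vowels +11, consonants +6.
On quartz: q(cons)+6=w, u(vowel)+11=f, a(vowel)+11=l, r(cons)+6=x, t(cons)+6=z, z(cons)+6=f.

wflxzf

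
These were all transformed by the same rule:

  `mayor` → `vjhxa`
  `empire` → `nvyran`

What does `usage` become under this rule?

Compare letters: m→v is +9, a→j is +9, y→h is +9 — a constant shift. This is a Caesar cipher with shift 9.
Applying it to usage: u+9=d, s+9=b, a+9=j, g+9=p, e+9=n.

dbjpn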